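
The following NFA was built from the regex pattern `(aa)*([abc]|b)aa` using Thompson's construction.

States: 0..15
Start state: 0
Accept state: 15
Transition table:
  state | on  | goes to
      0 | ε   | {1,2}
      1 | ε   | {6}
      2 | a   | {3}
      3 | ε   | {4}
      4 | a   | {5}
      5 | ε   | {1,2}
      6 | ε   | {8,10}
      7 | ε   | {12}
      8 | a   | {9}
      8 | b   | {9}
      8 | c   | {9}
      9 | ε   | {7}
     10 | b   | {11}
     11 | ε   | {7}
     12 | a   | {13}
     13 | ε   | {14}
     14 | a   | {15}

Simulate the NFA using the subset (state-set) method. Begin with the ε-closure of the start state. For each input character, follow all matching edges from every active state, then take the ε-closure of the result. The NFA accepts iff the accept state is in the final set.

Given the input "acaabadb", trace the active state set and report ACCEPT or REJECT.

start: ε-closure({0}) = {0,1,2,6,8,10}
'a' @ 1: {3,4,7,9,12}
'c' @ 2: {}  — state set empty
rest 'aabadb' ignored (set empty)
end set {} — state 15 not in

Answer: REJECT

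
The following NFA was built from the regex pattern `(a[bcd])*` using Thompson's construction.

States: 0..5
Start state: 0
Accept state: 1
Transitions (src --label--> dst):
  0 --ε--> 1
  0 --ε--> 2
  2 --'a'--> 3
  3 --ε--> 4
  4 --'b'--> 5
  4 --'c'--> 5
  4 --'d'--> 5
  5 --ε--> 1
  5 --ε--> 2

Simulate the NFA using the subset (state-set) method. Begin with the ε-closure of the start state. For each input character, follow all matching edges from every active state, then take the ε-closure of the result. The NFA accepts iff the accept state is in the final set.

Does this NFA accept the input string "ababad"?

Answer: ACCEPT

Derivation:
initial (ε-close {0}): {0,1,2}
'a' @ 1: {3,4}
'b' @ 2: {1,2,5}  [accepting]
'a' @ 3: {3,4}
'b' @ 4: {1,2,5}  [accepting]
'a' @ 5: {3,4}
'd' @ 6: {1,2,5}  [accepting]
end set {1,2,5} — state 1 in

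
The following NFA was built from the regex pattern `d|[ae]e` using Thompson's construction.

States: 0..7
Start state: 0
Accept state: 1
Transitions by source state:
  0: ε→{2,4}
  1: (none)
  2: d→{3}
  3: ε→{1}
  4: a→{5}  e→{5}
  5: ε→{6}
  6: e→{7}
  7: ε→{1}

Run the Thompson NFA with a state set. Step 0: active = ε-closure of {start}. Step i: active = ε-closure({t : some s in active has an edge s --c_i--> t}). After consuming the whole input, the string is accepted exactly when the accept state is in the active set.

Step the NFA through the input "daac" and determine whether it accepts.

S₀ = ε-closure({0}) = {0,2,4}
'd' @ 1: {1,3}  ✓accept
'a' @ 2: {}  — state set empty
rest 'ac' ignored (set empty)
final: {}; accept 1 not in set

Answer: REJECT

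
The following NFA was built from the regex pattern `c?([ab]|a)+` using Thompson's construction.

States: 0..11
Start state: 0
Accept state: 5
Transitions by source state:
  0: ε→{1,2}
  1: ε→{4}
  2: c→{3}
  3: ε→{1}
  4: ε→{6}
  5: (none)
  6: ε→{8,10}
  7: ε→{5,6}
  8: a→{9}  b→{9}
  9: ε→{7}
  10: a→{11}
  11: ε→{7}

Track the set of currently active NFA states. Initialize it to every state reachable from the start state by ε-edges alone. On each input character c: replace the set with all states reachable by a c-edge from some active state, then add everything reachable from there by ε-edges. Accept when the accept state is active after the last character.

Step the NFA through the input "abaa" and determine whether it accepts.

Answer: ACCEPT

Steps:
start: ε-closure({0}) = {0,1,2,4,6,8,10}
'a' @ 1: {5,6,7,8,9,10,11}  ✓accept
'b' @ 2: {5,6,7,8,9,10}  ✓accept
'a' @ 3: {5,6,7,8,9,10,11}  ✓accept
'a' @ 4: {5,6,7,8,9,10,11}  ✓accept
after full input: {5,6,7,8,9,10,11}  (accept=5 in)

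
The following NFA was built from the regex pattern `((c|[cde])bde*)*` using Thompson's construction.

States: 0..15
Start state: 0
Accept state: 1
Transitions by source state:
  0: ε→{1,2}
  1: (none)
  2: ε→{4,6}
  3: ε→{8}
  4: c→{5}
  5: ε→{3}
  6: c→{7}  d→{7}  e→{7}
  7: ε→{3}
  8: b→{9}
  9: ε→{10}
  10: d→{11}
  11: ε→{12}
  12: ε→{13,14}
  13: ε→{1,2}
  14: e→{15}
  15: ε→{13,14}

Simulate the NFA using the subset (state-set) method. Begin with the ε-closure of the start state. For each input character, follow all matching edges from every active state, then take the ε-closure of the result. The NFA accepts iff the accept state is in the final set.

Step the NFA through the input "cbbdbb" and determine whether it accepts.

initial (ε-close {0}): {0,1,2,4,6}
'c' @ 1: {3,5,7,8}
'b' @ 2: {9,10}
'b' @ 3: {}  — state set empty
rest 'dbb' ignored (set empty)
final: {}; accept 1 not in set

Answer: REJECT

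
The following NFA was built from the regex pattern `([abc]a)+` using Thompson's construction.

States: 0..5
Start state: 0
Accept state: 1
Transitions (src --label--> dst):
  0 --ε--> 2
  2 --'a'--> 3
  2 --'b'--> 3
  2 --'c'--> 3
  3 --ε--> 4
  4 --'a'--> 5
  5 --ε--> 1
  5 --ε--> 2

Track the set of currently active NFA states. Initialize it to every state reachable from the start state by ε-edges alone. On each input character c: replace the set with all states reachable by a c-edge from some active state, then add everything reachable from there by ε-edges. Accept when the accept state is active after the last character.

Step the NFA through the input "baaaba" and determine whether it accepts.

initial (ε-close {0}): {0,2}
'b' @ 1: {3,4}
'a' @ 2: {1,2,5}  (accept∈set)
'a' @ 3: {3,4}
'a' @ 4: {1,2,5}  (accept∈set)
'b' @ 5: {3,4}
'a' @ 6: {1,2,5}  (accept∈set)
after full input: {1,2,5}  (accept=1 in)

Answer: ACCEPT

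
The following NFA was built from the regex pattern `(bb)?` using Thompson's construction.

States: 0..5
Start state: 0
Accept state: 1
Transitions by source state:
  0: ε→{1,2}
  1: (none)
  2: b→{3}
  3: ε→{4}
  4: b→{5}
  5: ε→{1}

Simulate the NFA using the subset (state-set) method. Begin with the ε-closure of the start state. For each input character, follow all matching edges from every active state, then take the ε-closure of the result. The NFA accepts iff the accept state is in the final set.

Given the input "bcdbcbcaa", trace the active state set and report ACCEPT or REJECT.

Answer: REJECT

Steps:
initial (ε-close {0}): {0,1,2}
'b' @ 1: {3,4}
'c' @ 2: {}  — dead — no transitions
rest 'dbcbcaa' ignored (set empty)
final: {}; accept 1 not in set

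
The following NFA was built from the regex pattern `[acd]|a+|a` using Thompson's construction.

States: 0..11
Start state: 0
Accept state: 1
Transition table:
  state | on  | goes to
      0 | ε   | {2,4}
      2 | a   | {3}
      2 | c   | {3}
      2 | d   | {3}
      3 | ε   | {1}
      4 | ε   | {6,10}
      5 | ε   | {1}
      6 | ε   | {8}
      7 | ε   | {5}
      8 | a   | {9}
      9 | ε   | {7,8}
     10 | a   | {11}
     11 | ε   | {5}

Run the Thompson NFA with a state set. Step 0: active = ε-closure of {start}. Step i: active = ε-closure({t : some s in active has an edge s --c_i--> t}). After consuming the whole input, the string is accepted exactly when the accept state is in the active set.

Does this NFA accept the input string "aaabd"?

Answer: REJECT

Trace:
initial (ε-close {0}): {0,2,4,6,8,10}
'a' @ 1: {1,3,5,7,8,9,11}  (accept∈set)
'a' @ 2: {1,5,7,8,9}  (accept∈set)
'a' @ 3: {1,5,7,8,9}  (accept∈set)
'b' @ 4: {}  — state set empty
rest 'd' ignored (set empty)
end set {} — state 1 not in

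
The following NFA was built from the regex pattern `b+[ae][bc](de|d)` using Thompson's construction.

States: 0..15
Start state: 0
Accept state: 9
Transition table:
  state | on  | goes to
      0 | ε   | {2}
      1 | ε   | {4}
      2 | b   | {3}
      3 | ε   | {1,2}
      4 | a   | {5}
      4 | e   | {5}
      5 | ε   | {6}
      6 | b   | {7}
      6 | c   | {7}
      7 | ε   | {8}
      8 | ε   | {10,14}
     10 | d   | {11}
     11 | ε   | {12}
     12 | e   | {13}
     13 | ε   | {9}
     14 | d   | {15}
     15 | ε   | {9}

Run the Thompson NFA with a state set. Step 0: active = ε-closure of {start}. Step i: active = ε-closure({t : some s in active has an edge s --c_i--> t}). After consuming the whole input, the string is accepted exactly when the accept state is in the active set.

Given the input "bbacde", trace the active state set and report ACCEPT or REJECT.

Answer: ACCEPT

Trace:
start: ε-closure({0}) = {0,2}
'b' @ 1: {1,2,3,4}
'b' @ 2: {1,2,3,4}
'a' @ 3: {5,6}
'c' @ 4: {7,8,10,14}
'd' @ 5: {9,11,12,15}  (accept∈set)
'e' @ 6: {9,13}  (accept∈set)
end set {9,13} — state 9 in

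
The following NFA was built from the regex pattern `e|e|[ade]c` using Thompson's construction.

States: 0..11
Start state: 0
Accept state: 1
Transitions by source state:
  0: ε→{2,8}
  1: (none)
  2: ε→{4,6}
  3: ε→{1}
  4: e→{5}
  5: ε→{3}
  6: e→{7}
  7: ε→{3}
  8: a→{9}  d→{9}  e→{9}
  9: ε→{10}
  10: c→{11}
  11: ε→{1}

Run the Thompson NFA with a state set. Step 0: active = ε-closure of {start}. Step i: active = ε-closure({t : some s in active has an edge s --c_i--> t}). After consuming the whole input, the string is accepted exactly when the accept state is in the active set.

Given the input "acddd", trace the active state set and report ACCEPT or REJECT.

initial (ε-close {0}): {0,2,4,6,8}
'a' @ 1: {9,10}
'c' @ 2: {1,11}  (accept∈set)
'd' @ 3: {}  — state set empty
rest 'dd' ignored (set empty)
final: {}; accept 1 not in set

Answer: REJECT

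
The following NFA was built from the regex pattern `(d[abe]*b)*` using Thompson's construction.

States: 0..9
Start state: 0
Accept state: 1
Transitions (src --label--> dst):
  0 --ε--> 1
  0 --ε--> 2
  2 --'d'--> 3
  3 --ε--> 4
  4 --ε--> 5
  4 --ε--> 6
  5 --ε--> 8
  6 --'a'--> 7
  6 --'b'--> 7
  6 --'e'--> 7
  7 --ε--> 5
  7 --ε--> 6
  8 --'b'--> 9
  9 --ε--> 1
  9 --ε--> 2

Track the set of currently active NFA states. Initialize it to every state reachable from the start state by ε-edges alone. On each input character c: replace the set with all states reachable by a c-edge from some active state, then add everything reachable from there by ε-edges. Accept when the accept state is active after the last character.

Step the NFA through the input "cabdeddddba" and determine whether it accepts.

S₀ = ε-closure({0}) = {0,1,2}
'c' @ 1: {}  — dead — no transitions
rest 'abdeddddba' ignored (set empty)
end set {} — state 1 not in

Answer: REJECT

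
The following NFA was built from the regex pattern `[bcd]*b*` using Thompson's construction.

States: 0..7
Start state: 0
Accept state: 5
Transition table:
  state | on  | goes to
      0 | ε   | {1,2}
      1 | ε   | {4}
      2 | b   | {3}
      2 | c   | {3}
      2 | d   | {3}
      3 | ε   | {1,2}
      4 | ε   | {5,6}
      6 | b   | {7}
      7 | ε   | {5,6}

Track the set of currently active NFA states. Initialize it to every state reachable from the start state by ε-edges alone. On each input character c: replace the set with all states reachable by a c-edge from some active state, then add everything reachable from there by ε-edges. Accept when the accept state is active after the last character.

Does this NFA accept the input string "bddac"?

Answer: REJECT

Trace:
initial (ε-close {0}): {0,1,2,4,5,6}
'b' @ 1: {1,2,3,4,5,6,7}  ✓accept
'd' @ 2: {1,2,3,4,5,6}  ✓accept
'd' @ 3: {1,2,3,4,5,6}  ✓accept
'a' @ 4: {}  — dead — no transitions
rest 'c' ignored (set empty)
final: {}; accept 5 not in set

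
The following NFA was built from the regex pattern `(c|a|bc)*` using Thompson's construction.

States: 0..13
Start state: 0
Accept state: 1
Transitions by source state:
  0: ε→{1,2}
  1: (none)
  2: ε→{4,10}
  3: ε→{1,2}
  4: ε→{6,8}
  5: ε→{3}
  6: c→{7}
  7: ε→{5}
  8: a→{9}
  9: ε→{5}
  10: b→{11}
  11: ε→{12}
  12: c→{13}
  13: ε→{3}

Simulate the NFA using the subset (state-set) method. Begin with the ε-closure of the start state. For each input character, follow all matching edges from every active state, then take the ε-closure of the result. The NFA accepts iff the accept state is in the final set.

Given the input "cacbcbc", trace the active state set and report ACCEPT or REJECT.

initial (ε-close {0}): {0,1,2,4,6,8,10}
'c' @ 1: {1,2,3,4,5,6,7,8,10}  ✓accept
'a' @ 2: {1,2,3,4,5,6,8,9,10}  ✓accept
'c' @ 3: {1,2,3,4,5,6,7,8,10}  ✓accept
'b' @ 4: {11,12}
'c' @ 5: {1,2,3,4,6,8,10,13}  ✓accept
'b' @ 6: {11,12}
'c' @ 7: {1,2,3,4,6,8,10,13}  ✓accept
after full input: {1,2,3,4,6,8,10,13}  (accept=1 in)

Answer: ACCEPT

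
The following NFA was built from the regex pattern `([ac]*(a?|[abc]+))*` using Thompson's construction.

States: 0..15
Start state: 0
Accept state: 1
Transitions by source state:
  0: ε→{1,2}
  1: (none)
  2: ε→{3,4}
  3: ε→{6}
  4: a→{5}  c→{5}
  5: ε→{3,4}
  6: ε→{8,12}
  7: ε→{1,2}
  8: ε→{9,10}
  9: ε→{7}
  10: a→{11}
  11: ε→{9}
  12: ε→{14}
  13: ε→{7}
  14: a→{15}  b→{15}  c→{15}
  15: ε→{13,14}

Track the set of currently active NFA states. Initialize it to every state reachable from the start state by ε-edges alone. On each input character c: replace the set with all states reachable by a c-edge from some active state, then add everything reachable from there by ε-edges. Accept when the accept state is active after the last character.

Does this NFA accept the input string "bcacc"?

initial (ε-close {0}): {0,1,2,3,4,6,7,8,9,10,12,14}
'b' @ 1: {1,2,3,4,6,7,8,9,10,12,13,14,15}  ✓accept
'c' @ 2: {1,2,3,4,5,6,7,8,9,10,12,13,14,15}  ✓accept
'a' @ 3: {1,2,3,4,5,6,7,8,9,10,11,12,13,14,15}  ✓accept
'c' @ 4: {1,2,3,4,5,6,7,8,9,10,12,13,14,15}  ✓accept
'c' @ 5: {1,2,3,4,5,6,7,8,9,10,12,13,14,15}  ✓accept
end set {1,2,3,4,5,6,7,8,9,10,12,13,14,15} — state 1 in

Answer: ACCEPT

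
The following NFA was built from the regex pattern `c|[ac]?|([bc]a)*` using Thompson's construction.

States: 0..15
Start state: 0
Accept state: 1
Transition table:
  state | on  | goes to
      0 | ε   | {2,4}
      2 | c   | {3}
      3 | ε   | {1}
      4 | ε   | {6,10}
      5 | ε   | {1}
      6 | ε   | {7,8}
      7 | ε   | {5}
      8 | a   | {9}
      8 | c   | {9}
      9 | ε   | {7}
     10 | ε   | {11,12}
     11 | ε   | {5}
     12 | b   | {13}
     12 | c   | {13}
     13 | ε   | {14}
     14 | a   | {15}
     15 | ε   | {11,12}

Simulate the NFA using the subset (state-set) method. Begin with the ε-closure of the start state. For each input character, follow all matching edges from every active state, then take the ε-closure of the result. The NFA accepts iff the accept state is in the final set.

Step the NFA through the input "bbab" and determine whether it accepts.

Answer: REJECT

Derivation:
initial (ε-close {0}): {0,1,2,4,5,6,7,8,10,11,12}
'b' @ 1: {13,14}
'b' @ 2: {}  — state set empty
rest 'ab' ignored (set empty)
end set {} — state 1 not in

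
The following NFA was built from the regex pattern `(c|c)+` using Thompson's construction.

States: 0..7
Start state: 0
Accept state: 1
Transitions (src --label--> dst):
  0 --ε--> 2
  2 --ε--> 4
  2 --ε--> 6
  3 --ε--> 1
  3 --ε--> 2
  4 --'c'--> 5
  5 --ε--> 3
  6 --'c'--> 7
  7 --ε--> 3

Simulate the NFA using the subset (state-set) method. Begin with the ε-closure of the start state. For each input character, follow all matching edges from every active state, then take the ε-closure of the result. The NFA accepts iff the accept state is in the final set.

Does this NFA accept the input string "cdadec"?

Answer: REJECT

Derivation:
start: ε-closure({0}) = {0,2,4,6}
'c' @ 1: {1,2,3,4,5,6,7}  (accept∈set)
'd' @ 2: {}  — no active states
rest 'adec' ignored (set empty)
after full input: {}  (accept=1 not in)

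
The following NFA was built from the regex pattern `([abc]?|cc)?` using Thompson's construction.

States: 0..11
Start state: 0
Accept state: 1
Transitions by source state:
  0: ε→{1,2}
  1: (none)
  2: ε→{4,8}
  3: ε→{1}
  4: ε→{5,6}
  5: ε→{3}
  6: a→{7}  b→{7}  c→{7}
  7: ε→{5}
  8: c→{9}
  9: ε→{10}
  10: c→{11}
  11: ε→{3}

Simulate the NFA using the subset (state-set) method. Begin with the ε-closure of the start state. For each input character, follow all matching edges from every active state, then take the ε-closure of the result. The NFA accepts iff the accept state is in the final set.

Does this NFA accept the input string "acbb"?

initial (ε-close {0}): {0,1,2,3,4,5,6,8}
'a' @ 1: {1,3,5,7}  ✓accept
'c' @ 2: {}  — no active states
rest 'bb' ignored (set empty)
end set {} — state 1 not in

Answer: REJECT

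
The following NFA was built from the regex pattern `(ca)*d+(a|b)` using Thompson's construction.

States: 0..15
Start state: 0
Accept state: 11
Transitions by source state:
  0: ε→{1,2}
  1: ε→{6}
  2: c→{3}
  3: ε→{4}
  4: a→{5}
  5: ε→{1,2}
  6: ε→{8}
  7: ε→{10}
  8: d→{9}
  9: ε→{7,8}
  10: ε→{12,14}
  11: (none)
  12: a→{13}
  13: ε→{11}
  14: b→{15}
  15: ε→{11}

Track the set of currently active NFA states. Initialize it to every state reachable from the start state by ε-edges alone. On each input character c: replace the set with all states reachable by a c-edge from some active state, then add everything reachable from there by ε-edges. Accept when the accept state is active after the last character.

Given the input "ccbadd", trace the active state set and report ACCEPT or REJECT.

Answer: REJECT

Steps:
start: ε-closure({0}) = {0,1,2,6,8}
'c' @ 1: {3,4}
'c' @ 2: {}  — no active states
rest 'badd' ignored (set empty)
end set {} — state 11 not in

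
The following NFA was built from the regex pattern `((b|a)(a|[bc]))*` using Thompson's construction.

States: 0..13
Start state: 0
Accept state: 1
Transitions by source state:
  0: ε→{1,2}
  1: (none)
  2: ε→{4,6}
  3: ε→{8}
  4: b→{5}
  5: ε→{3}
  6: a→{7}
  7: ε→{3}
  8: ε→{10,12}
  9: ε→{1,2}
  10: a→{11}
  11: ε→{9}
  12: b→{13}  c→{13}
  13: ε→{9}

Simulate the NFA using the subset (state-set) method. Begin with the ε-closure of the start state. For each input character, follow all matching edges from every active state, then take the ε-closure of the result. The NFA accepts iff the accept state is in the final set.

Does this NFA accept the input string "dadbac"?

S₀ = ε-closure({0}) = {0,1,2,4,6}
'd' @ 1: {}  — state set empty
rest 'adbac' ignored (set empty)
after full input: {}  (accept=1 not in)

Answer: REJECT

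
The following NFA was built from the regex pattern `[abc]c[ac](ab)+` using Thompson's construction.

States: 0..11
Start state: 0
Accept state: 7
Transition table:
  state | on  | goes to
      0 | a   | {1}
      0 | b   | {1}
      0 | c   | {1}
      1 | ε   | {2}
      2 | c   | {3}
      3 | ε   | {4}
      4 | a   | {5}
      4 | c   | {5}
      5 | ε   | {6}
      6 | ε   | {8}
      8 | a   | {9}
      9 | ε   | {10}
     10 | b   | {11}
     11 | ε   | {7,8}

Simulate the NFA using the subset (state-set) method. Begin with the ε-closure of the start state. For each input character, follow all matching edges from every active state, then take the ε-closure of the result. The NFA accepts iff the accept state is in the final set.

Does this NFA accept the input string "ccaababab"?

initial (ε-close {0}): {0}
'c' @ 1: {1,2}
'c' @ 2: {3,4}
'a' @ 3: {5,6,8}
'a' @ 4: {9,10}
'b' @ 5: {7,8,11}  ✓accept
'a' @ 6: {9,10}
'b' @ 7: {7,8,11}  ✓accept
'a' @ 8: {9,10}
'b' @ 9: {7,8,11}  ✓accept
final: {7,8,11}; accept 7 in set

Answer: ACCEPT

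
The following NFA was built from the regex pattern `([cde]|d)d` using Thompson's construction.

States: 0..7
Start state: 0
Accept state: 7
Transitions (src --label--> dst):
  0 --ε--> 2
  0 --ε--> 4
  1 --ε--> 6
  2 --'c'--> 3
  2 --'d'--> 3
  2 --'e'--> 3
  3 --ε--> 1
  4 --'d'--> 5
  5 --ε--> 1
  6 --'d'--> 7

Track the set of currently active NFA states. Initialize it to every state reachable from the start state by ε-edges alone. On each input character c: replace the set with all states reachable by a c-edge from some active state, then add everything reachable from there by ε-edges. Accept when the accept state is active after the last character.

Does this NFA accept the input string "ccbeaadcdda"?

Answer: REJECT

Trace:
S₀ = ε-closure({0}) = {0,2,4}
'c' @ 1: {1,3,6}
'c' @ 2: {}  — state set empty
rest 'beaadcdda' ignored (set empty)
after full input: {}  (accept=7 not in)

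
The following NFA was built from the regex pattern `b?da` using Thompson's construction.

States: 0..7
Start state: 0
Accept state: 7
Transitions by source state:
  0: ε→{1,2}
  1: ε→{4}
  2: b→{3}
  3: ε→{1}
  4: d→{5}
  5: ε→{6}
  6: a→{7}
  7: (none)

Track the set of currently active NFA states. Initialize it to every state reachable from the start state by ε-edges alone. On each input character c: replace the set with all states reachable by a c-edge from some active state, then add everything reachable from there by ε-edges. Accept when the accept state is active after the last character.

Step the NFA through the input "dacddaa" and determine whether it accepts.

Answer: REJECT

Steps:
initial (ε-close {0}): {0,1,2,4}
'd' @ 1: {5,6}
'a' @ 2: {7}  [accepting]
'c' @ 3: {}  — state set empty
rest 'ddaa' ignored (set empty)
final: {}; accept 7 not in set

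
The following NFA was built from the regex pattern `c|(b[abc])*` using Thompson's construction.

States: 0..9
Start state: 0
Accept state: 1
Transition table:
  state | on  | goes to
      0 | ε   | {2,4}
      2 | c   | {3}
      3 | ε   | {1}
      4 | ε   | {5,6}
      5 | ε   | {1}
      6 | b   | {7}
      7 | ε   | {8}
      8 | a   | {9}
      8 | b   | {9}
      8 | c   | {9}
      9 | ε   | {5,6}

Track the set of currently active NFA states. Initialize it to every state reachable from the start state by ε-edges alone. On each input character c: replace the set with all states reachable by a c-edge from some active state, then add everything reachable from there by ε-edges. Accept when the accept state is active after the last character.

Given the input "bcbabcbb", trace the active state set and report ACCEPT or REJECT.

Answer: ACCEPT

Trace:
start: ε-closure({0}) = {0,1,2,4,5,6}
'b' @ 1: {7,8}
'c' @ 2: {1,5,6,9}  [accepting]
'b' @ 3: {7,8}
'a' @ 4: {1,5,6,9}  [accepting]
'b' @ 5: {7,8}
'c' @ 6: {1,5,6,9}  [accepting]
'b' @ 7: {7,8}
'b' @ 8: {1,5,6,9}  [accepting]
after full input: {1,5,6,9}  (accept=1 in)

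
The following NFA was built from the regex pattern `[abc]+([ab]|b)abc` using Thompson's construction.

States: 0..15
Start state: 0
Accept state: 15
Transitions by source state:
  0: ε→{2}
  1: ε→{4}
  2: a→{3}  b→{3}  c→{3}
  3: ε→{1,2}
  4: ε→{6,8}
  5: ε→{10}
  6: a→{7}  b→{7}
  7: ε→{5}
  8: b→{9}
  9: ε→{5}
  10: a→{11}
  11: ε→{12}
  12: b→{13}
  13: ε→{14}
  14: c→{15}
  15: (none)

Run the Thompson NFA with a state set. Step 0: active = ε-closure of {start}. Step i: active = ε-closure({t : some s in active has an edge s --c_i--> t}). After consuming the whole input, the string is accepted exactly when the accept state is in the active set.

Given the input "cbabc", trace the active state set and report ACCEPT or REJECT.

start: ε-closure({0}) = {0,2}
'c' @ 1: {1,2,3,4,6,8}
'b' @ 2: {1,2,3,4,5,6,7,8,9,10}
'a' @ 3: {1,2,3,4,5,6,7,8,10,11,12}
'b' @ 4: {1,2,3,4,5,6,7,8,9,10,13,14}
'c' @ 5: {1,2,3,4,6,8,15}  [accepting]
end set {1,2,3,4,6,8,15} — state 15 in

Answer: ACCEPT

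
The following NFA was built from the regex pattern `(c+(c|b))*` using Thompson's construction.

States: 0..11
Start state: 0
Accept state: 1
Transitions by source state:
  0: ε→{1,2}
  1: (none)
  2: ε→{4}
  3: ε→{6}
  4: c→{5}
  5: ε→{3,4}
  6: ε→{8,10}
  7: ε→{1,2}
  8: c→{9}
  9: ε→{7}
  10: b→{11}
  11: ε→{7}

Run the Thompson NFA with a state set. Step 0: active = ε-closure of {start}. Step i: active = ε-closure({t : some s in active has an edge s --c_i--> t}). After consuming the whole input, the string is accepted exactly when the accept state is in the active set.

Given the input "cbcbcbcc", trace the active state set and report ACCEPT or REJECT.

start: ε-closure({0}) = {0,1,2,4}
'c' @ 1: {3,4,5,6,8,10}
'b' @ 2: {1,2,4,7,11}  [accepting]
'c' @ 3: {3,4,5,6,8,10}
'b' @ 4: {1,2,4,7,11}  [accepting]
'c' @ 5: {3,4,5,6,8,10}
'b' @ 6: {1,2,4,7,11}  [accepting]
'c' @ 7: {3,4,5,6,8,10}
'c' @ 8: {1,2,3,4,5,6,7,8,9,10}  [accepting]
after full input: {1,2,3,4,5,6,7,8,9,10}  (accept=1 in)

Answer: ACCEPT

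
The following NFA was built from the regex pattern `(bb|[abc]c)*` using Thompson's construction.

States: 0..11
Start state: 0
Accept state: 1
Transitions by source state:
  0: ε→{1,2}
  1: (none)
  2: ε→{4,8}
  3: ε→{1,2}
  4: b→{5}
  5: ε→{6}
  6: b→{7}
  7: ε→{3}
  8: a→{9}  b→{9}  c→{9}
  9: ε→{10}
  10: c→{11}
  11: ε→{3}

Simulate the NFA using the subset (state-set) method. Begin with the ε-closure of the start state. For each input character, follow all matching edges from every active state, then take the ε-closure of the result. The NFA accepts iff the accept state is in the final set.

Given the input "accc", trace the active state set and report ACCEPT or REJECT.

Answer: ACCEPT

Steps:
start: ε-closure({0}) = {0,1,2,4,8}
'a' @ 1: {9,10}
'c' @ 2: {1,2,3,4,8,11}  ✓accept
'c' @ 3: {9,10}
'c' @ 4: {1,2,3,4,8,11}  ✓accept
end set {1,2,3,4,8,11} — state 1 in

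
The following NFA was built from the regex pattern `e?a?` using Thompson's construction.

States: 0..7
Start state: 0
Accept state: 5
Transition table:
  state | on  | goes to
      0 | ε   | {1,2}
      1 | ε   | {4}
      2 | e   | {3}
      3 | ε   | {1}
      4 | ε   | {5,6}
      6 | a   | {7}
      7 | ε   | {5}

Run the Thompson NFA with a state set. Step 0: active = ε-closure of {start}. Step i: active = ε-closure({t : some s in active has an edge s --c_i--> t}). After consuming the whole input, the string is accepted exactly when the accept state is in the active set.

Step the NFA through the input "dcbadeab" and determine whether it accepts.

initial (ε-close {0}): {0,1,2,4,5,6}
'd' @ 1: {}  — no active states
rest 'cbadeab' ignored (set empty)
end set {} — state 5 not in

Answer: REJECT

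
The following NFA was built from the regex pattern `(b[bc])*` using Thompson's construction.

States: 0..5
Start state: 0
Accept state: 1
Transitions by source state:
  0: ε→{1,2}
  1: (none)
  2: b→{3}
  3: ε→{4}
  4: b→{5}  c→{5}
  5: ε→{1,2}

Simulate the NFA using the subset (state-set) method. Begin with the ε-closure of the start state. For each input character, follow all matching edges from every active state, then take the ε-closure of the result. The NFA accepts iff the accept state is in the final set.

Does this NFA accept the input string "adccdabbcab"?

Answer: REJECT

Trace:
S₀ = ε-closure({0}) = {0,1,2}
'a' @ 1: {}  — state set empty
rest 'dccdabbcab' ignored (set empty)
end set {} — state 1 not in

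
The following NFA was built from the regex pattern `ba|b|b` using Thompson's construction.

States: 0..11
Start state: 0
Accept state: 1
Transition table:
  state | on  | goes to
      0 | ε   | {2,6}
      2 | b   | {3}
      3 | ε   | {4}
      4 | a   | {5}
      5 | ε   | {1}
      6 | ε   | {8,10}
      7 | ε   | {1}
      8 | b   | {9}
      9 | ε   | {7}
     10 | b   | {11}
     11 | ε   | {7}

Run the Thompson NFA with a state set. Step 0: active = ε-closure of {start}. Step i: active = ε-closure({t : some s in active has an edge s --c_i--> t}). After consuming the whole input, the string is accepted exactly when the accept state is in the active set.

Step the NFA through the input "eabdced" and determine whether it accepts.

S₀ = ε-closure({0}) = {0,2,6,8,10}
'e' @ 1: {}  — no active states
rest 'abdced' ignored (set empty)
end set {} — state 1 not in

Answer: REJECT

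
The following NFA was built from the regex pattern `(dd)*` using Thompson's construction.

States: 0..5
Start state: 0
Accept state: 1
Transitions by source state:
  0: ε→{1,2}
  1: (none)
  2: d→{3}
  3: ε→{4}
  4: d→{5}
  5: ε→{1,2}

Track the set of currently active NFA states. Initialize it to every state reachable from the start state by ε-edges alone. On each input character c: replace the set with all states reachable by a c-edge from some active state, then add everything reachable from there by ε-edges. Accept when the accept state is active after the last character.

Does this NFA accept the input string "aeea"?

Answer: REJECT

Derivation:
S₀ = ε-closure({0}) = {0,1,2}
'a' @ 1: {}  — dead — no transitions
rest 'eea' ignored (set empty)
end set {} — state 1 not in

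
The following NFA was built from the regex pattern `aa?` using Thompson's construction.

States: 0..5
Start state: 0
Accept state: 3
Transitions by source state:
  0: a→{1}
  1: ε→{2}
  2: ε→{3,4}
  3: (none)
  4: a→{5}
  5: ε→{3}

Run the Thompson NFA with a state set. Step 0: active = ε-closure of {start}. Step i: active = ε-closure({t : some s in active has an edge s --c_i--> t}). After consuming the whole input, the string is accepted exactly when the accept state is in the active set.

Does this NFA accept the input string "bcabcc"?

Answer: REJECT

Steps:
initial (ε-close {0}): {0}
'b' @ 1: {}  — dead — no transitions
rest 'cabcc' ignored (set empty)
end set {} — state 3 not in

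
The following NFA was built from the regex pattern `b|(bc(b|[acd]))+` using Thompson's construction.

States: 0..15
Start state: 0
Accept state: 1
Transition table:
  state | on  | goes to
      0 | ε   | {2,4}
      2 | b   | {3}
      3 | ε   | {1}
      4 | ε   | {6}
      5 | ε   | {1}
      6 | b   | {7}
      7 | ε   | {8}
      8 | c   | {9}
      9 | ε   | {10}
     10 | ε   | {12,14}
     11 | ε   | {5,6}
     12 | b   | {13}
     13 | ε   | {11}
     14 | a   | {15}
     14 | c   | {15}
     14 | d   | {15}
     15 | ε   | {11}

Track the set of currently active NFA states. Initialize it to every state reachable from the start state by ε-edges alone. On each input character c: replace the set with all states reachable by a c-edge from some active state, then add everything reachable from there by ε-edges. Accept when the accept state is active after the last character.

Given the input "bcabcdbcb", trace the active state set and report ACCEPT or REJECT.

Answer: ACCEPT

Trace:
S₀ = ε-closure({0}) = {0,2,4,6}
'b' @ 1: {1,3,7,8}  ✓accept
'c' @ 2: {9,10,12,14}
'a' @ 3: {1,5,6,11,15}  ✓accept
'b' @ 4: {7,8}
'c' @ 5: {9,10,12,14}
'd' @ 6: {1,5,6,11,15}  ✓accept
'b' @ 7: {7,8}
'c' @ 8: {9,10,12,14}
'b' @ 9: {1,5,6,11,13}  ✓accept
after full input: {1,5,6,11,13}  (accept=1 in)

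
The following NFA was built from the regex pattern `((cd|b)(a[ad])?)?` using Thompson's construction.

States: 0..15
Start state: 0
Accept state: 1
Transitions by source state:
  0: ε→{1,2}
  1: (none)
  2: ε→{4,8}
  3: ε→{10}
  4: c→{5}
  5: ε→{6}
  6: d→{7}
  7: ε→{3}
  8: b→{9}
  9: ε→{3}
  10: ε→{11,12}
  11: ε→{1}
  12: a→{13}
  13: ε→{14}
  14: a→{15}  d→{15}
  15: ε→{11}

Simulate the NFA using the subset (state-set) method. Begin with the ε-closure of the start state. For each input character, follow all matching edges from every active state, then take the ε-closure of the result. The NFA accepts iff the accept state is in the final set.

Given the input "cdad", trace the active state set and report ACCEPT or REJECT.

start: ε-closure({0}) = {0,1,2,4,8}
'c' @ 1: {5,6}
'd' @ 2: {1,3,7,10,11,12}  (accept∈set)
'a' @ 3: {13,14}
'd' @ 4: {1,11,15}  (accept∈set)
end set {1,11,15} — state 1 in

Answer: ACCEPT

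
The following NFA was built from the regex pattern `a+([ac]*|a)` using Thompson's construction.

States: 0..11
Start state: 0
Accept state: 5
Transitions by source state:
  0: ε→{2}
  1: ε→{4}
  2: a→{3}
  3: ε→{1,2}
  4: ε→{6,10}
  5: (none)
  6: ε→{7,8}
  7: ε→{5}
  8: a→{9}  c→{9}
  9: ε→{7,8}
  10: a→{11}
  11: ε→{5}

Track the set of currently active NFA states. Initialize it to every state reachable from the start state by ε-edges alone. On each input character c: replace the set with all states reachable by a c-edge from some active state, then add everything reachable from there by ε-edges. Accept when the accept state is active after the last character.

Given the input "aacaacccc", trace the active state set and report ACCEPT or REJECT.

S₀ = ε-closure({0}) = {0,2}
'a' @ 1: {1,2,3,4,5,6,7,8,10}  (accept∈set)
'a' @ 2: {1,2,3,4,5,6,7,8,9,10,11}  (accept∈set)
'c' @ 3: {5,7,8,9}  (accept∈set)
'a' @ 4: {5,7,8,9}  (accept∈set)
'a' @ 5: {5,7,8,9}  (accept∈set)
'c' @ 6: {5,7,8,9}  (accept∈set)
'c' @ 7: {5,7,8,9}  (accept∈set)
'c' @ 8: {5,7,8,9}  (accept∈set)
'c' @ 9: {5,7,8,9}  (accept∈set)
final: {5,7,8,9}; accept 5 in set

Answer: ACCEPT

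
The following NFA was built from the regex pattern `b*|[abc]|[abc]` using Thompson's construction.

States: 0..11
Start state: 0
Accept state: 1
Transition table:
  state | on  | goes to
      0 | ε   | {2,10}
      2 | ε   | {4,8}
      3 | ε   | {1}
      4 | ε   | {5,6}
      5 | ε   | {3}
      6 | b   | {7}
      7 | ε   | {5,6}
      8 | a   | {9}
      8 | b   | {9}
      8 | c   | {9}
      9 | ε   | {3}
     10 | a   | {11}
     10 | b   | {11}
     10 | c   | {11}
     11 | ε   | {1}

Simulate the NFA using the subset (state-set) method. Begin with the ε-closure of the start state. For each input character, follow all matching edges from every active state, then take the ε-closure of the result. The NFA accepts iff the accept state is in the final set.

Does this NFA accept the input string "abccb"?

Answer: REJECT

Trace:
S₀ = ε-closure({0}) = {0,1,2,3,4,5,6,8,10}
'a' @ 1: {1,3,9,11}  ✓accept
'b' @ 2: {}  — no active states
rest 'ccb' ignored (set empty)
final: {}; accept 1 not in set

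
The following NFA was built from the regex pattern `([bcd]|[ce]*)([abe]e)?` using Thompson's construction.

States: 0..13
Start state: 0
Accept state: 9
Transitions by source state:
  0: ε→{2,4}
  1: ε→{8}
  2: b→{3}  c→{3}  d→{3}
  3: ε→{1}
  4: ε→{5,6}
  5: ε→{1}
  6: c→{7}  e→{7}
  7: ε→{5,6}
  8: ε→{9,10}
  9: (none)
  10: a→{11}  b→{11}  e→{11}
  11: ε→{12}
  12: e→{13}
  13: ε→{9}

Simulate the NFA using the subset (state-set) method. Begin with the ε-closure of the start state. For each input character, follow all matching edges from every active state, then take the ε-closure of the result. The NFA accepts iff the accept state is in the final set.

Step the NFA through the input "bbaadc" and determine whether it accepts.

S₀ = ε-closure({0}) = {0,1,2,4,5,6,8,9,10}
'b' @ 1: {1,3,8,9,10,11,12}  ✓accept
'b' @ 2: {11,12}
'a' @ 3: {}  — dead — no transitions
rest 'adc' ignored (set empty)
final: {}; accept 9 not in set

Answer: REJECT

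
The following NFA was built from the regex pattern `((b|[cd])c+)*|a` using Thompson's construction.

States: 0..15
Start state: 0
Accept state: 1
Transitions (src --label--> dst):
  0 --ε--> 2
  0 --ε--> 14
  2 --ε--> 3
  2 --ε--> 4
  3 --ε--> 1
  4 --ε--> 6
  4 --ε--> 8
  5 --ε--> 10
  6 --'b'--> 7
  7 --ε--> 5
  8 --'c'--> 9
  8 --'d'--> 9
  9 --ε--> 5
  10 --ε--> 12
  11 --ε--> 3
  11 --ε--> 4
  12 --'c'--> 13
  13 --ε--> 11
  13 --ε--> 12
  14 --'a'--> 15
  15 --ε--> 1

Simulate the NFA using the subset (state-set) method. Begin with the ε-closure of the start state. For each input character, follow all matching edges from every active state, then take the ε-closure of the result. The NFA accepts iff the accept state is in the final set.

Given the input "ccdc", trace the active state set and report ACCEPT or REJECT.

initial (ε-close {0}): {0,1,2,3,4,6,8,14}
'c' @ 1: {5,9,10,12}
'c' @ 2: {1,3,4,6,8,11,12,13}  (accept∈set)
'd' @ 3: {5,9,10,12}
'c' @ 4: {1,3,4,6,8,11,12,13}  (accept∈set)
after full input: {1,3,4,6,8,11,12,13}  (accept=1 in)

Answer: ACCEPT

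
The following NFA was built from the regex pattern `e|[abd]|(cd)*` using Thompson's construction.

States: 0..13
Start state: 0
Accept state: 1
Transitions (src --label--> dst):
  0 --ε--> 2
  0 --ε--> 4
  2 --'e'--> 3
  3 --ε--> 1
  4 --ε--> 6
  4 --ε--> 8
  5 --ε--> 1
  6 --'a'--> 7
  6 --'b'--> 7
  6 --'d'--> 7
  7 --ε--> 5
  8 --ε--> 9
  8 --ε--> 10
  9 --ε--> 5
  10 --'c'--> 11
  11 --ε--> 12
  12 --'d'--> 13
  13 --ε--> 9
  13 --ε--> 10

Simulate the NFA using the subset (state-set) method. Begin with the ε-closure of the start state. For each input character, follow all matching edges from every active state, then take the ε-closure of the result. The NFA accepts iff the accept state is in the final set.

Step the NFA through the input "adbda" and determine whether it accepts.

Answer: REJECT

Trace:
start: ε-closure({0}) = {0,1,2,4,5,6,8,9,10}
'a' @ 1: {1,5,7}  (accept∈set)
'd' @ 2: {}  — dead — no transitions
rest 'bda' ignored (set empty)
after full input: {}  (accept=1 not in)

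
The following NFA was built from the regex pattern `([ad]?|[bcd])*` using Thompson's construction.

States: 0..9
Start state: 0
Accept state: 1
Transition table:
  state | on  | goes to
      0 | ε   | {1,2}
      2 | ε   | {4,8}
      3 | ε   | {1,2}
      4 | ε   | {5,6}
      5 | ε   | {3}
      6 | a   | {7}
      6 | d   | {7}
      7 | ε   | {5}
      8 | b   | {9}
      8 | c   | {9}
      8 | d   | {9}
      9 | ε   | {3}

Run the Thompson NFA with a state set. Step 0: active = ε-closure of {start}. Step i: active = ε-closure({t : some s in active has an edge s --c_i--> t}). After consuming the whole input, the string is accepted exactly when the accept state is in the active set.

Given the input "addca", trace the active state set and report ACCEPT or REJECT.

Answer: ACCEPT

Derivation:
S₀ = ε-closure({0}) = {0,1,2,3,4,5,6,8}
'a' @ 1: {1,2,3,4,5,6,7,8}  [accepting]
'd' @ 2: {1,2,3,4,5,6,7,8,9}  [accepting]
'd' @ 3: {1,2,3,4,5,6,7,8,9}  [accepting]
'c' @ 4: {1,2,3,4,5,6,8,9}  [accepting]
'a' @ 5: {1,2,3,4,5,6,7,8}  [accepting]
end set {1,2,3,4,5,6,7,8} — state 1 in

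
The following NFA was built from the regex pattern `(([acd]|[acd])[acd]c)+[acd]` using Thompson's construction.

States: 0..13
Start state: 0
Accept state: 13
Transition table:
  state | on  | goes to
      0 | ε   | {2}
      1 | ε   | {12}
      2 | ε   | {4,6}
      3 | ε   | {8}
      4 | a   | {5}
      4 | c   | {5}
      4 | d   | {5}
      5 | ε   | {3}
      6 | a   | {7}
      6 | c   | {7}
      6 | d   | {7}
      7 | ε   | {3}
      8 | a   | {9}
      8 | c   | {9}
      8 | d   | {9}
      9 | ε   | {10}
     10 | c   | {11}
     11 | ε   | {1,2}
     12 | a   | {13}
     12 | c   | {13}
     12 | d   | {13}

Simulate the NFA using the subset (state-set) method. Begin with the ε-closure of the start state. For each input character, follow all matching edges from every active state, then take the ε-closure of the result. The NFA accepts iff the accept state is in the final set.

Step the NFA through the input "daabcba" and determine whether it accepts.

S₀ = ε-closure({0}) = {0,2,4,6}
'd' @ 1: {3,5,7,8}
'a' @ 2: {9,10}
'a' @ 3: {}  — dead — no transitions
rest 'bcba' ignored (set empty)
end set {} — state 13 not in

Answer: REJECT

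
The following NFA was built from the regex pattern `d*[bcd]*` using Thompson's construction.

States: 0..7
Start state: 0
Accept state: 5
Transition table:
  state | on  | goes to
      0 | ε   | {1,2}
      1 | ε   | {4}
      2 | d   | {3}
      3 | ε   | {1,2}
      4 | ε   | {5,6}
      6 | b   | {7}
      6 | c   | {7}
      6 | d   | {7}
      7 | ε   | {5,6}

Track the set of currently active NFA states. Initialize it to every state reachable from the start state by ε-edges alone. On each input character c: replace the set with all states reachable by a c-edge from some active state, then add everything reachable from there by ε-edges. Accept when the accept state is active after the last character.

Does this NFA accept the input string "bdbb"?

start: ε-closure({0}) = {0,1,2,4,5,6}
'b' @ 1: {5,6,7}  ✓accept
'd' @ 2: {5,6,7}  ✓accept
'b' @ 3: {5,6,7}  ✓accept
'b' @ 4: {5,6,7}  ✓accept
end set {5,6,7} — state 5 in

Answer: ACCEPT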